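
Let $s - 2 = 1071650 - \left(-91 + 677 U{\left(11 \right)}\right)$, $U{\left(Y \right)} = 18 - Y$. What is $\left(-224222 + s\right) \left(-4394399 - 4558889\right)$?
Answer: $-7545669967216$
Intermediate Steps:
$s = 1067004$ ($s = 2 + \left(1071650 + \left(91 - 677 \left(18 - 11\right)\right)\right) = 2 + \left(1071650 + \left(91 - 4739\right)\right) = 2 + \left(1071650 - 4648\right) = 2 + 1067002 = 1067004$)
$\left(-224222 + s\right) \left(-4394399 - 4558889\right) = \left(-224222 + 1067004\right) \left(-4394399 - 4558889\right) = 842782 \left(-8953288\right) = -7545669967216$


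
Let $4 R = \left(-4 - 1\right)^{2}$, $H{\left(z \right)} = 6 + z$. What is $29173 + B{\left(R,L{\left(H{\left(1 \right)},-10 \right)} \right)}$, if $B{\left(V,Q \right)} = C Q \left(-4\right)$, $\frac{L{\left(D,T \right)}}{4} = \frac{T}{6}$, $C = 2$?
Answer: $\frac{87679}{3} \approx 29226.0$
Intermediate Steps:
$R = \frac{25}{4}$ ($R = \frac{\left(-4 - 1\right)^{2}}{4} = \frac{\left(-5\right)^{2}}{4} = \frac{1}{4} \cdot 25 = \frac{25}{4} \approx 6.25$)
$L{\left(D,T \right)} = \frac{2 T}{3}$ ($L{\left(D,T \right)} = 4 \frac{T}{6} = \frac{2 T}{3}$)
$B{\left(V,Q \right)} = - 8 Q$ ($B{\left(V,Q \right)} = 2 Q \left(-4\right) = - 8 Q$)
$29173 + B{\left(R,L{\left(H{\left(1 \right)},-10 \right)} \right)} = 29173 - 8 \cdot \frac{2}{3} \left(-10\right) = 29173 - - \frac{160}{3} = 29173 + \frac{160}{3} = \frac{87679}{3}$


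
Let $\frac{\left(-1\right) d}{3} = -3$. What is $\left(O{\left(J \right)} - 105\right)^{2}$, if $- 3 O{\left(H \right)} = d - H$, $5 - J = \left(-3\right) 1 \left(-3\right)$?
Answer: $\frac{107584}{9} \approx 11954.0$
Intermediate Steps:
$d = 9$ ($d = \left(-3\right) \left(-3\right) = 9$)
$J = -4$ ($J = 5 - \left(-3\right) 1 \left(-3\right) = 5 - \left(-3\right) \left(-3\right) = 5 - 9 = -4$)
$O{\left(H \right)} = -3 + \frac{H}{3}$ ($O{\left(H \right)} = - \frac{9 - H}{3} = -3 + \frac{H}{3}$)
$\left(O{\left(J \right)} - 105\right)^{2} = \left(\left(-3 + \frac{1}{3} \left(-4\right)\right) - 105\right)^{2} = \left(\left(-3 - \frac{4}{3}\right) - 105\right)^{2} = \left(- \frac{13}{3} - 105\right)^{2} = \left(- \frac{328}{3}\right)^{2} = \frac{107584}{9}$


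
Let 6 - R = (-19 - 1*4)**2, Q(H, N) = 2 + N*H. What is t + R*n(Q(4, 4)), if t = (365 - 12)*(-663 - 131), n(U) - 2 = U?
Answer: -290742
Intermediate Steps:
Q(H, N) = 2 + H*N
n(U) = 2 + U
R = -523 (R = 6 - (-19 - 1*4)**2 = 6 - (-19 - 4)**2 = 6 - 1*(-23)**2 = 6 - 1*529 = 6 - 529 = -523)
t = -280282 (t = 353*(-794) = -280282)
t + R*n(Q(4, 4)) = -280282 - 523*(2 + (2 + 4*4)) = -280282 - 523*(2 + (2 + 16)) = -280282 - 523*(2 + 18) = -280282 - 523*20 = -280282 - 10460 = -290742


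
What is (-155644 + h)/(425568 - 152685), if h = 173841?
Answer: 18197/272883 ≈ 0.066684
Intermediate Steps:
(-155644 + h)/(425568 - 152685) = (-155644 + 173841)/(425568 - 152685) = 18197/272883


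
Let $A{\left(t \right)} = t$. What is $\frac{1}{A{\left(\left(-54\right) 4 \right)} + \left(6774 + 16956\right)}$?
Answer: $\frac{1}{23514} \approx 4.2528 \cdot 10^{-5}$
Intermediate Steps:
$\frac{1}{A{\left(\left(-54\right) 4 \right)} + \left(6774 + 16956\right)} = \frac{1}{\left(-54\right) 4 + \left(6774 + 16956\right)} = \frac{1}{-216 + 23730} = \frac{1}{23514}$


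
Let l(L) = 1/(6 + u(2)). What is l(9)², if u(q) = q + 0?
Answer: 1/64 ≈ 0.015625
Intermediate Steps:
u(q) = q
l(L) = ⅛ (l(L) = 1/(6 + 2) = 1/8 = ⅛)
l(9)² = (⅛)² = 1/64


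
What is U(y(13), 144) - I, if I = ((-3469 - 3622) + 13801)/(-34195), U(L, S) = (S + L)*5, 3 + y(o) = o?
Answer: 5267372/6839 ≈ 770.20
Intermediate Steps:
y(o) = -3 + o
U(L, S) = 5*L + 5*S (U(L, S) = (L + S)*5 = 5*L + 5*S)
I = -1342/6839 (I = (-7091 + 13801)*(-1/34195) = 6710*(-1/34195) = -1342/6839 ≈ -0.19623)
U(y(13), 144) - I = (5*(-3 + 13) + 5*144) - 1*(-1342/6839) = (5*10 + 720) + 1342/6839 = (50 + 720) + 1342/6839 = 770 + 1342/6839 = 5267372/6839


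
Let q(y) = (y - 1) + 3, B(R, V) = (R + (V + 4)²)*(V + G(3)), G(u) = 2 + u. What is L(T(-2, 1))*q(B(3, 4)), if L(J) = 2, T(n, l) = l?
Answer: 1210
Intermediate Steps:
B(R, V) = (5 + V)*(R + (4 + V)²) (B(R, V) = (R + (V + 4)²)*(V + (2 + 3)) = (R + (4 + V)²)*(V + 5) = (R + (4 + V)²)*(5 + V) = (5 + V)*(R + (4 + V)²))
q(y) = 2 + y (q(y) = (-1 + y) + 3 = 2 + y)
L(T(-2, 1))*q(B(3, 4)) = 2*(2 + (5*3 + 5*(4 + 4)² + 3*4 + 4*(4 + 4)²)) = 2*(2 + (15 + 5*8² + 12 + 4*8²)) = 2*(2 + (15 + 5*64 + 12 + 4*64)) = 2*(2 + (15 + 320 + 12 + 256)) = 2*(2 + 603) = 2*605 = 1210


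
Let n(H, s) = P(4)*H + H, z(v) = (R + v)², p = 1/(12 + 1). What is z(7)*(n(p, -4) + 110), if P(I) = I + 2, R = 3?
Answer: 143700/13 ≈ 11054.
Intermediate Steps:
p = 1/13 ≈ 0.076923
P(I) = 2 + I
z(v) = (3 + v)²
n(H, s) = 7*H (n(H, s) = (2 + 4)*H + H = 6*H + H = 7*H)
z(7)*(n(p, -4) + 110) = (3 + 7)²*(7*(1/13) + 110) = 10²*(7/13 + 110) = 100*(1437/13) = 143700/13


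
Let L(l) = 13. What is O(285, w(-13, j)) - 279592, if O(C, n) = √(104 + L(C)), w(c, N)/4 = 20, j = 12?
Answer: -279592 + 3*√13 ≈ -2.7958e+5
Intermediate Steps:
w(c, N) = 80 (w(c, N) = 4*20 = 80)
O(C, n) = 3*√13 (O(C, n) = √(104 + 13) = √117 = 3*√13)
O(285, w(-13, j)) - 279592 = 3*√13 - 279592 = -279592 + 3*√13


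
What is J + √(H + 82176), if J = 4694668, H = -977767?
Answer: 4694668 + I*√895591 ≈ 4.6947e+6 + 946.36*I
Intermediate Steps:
J + √(H + 82176) = 4694668 + √(-977767 + 82176) = 4694668 + √(-895591) = 4694668 + I*√895591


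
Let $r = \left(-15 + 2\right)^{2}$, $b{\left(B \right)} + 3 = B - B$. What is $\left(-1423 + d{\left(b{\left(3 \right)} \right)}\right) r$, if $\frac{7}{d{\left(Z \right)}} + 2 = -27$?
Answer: $- \frac{6975306}{29} \approx -2.4053 \cdot 10^{5}$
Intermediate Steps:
$b{\left(B \right)} = -3$ ($b{\left(B \right)} = -3 + \left(B - B\right) = -3 + 0 = -3$)
$r = 169$ ($r = \left(-13\right)^{2} = 169$)
$d{\left(Z \right)} = - \frac{7}{29}$ ($d{\left(Z \right)} = \frac{7}{-2 - 27} = \frac{7}{-29} = 7 \left(- \frac{1}{29}\right) = - \frac{7}{29}$)
$\left(-1423 + d{\left(b{\left(3 \right)} \right)}\right) r = \left(-1423 - \frac{7}{29}\right) 169 = \left(- \frac{41274}{29}\right) 169 = - \frac{6975306}{29}$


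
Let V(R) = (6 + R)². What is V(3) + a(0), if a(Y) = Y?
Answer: 81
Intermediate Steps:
V(3) + a(0) = (6 + 3)² + 0 = 9² + 0 = 81 + 0 = 81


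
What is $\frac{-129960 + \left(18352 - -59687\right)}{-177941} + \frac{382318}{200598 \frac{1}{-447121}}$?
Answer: $- \frac{15208826167926520}{17847304359} \approx -8.5216 \cdot 10^{5}$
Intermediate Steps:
$\frac{-129960 + \left(18352 - -59687\right)}{-177941} + \frac{382318}{200598 \frac{1}{-447121}} = \left(-129960 + \left(18352 + 59687\right)\right) \left(- \frac{1}{177941}\right) + \frac{382318}{200598 \left(- \frac{1}{447121}\right)} = \left(-129960 + 78039\right) \left(- \frac{1}{177941}\right) + \frac{382318}{- \frac{200598}{447121}} = \left(-51921\right) \left(- \frac{1}{177941}\right) + 382318 \left(- \frac{447121}{200598}\right) = \frac{51921}{177941} - \frac{85471203239}{100299} = - \frac{15208826167926520}{17847304359}$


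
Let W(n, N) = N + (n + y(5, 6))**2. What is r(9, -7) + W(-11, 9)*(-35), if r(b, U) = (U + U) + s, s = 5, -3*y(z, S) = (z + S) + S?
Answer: -90416/9 ≈ -10046.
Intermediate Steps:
y(z, S) = -2*S/3 - z/3 (y(z, S) = -((z + S) + S)/3 = -((S + z) + S)/3 = -(z + 2*S)/3 = -2*S/3 - z/3)
W(n, N) = N + (-17/3 + n)**2 (W(n, N) = N + (n + (-2/3*6 - 1/3*5))**2 = N + (n + (-4 - 5/3))**2 = N + (n - 17/3)**2 = N + (-17/3 + n)**2)
r(b, U) = 5 + 2*U (r(b, U) = (U + U) + 5 = 2*U + 5 = 5 + 2*U)
r(9, -7) + W(-11, 9)*(-35) = (5 + 2*(-7)) + (9 + (-17 + 3*(-11))**2/9)*(-35) = (5 - 14) + (9 + (-17 - 33)**2/9)*(-35) = -9 + (9 + (1/9)*(-50)**2)*(-35) = -9 + (9 + (1/9)*2500)*(-35) = -9 + (9 + 2500/9)*(-35) = -9 + (2581/9)*(-35) = -9 - 90335/9 = -90416/9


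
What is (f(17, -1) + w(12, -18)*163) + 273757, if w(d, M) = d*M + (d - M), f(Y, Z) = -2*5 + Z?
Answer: 243428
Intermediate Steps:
f(Y, Z) = -10 + Z
w(d, M) = d - M + M*d (w(d, M) = M*d + (d - M) = d - M + M*d)
(f(17, -1) + w(12, -18)*163) + 273757 = ((-10 - 1) + (12 - 1*(-18) - 18*12)*163) + 273757 = (-11 + (12 + 18 - 216)*163) + 273757 = (-11 - 186*163) + 273757 = (-11 - 30318) + 273757 = -30329 + 273757 = 243428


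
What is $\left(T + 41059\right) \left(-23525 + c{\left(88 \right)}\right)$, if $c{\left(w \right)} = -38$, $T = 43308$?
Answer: $-1987939621$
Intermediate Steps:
$\left(T + 41059\right) \left(-23525 + c{\left(88 \right)}\right) = \left(43308 + 41059\right) \left(-23525 - 38\right) = 84367 \left(-23563\right) = -1987939621$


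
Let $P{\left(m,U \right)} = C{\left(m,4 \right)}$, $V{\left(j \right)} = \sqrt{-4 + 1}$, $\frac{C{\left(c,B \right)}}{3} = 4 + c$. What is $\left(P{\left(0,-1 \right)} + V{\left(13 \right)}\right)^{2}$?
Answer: $\left(12 + i \sqrt{3}\right)^{2} \approx 141.0 + 41.569 i$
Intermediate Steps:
$C{\left(c,B \right)} = 12 + 3 c$ ($C{\left(c,B \right)} = 3 \left(4 + c\right) = 12 + 3 c$)
$V{\left(j \right)} = i \sqrt{3}$ ($V{\left(j \right)} = \sqrt{-3} = i \sqrt{3}$)
$P{\left(m,U \right)} = 12 + 3 m$
$\left(P{\left(0,-1 \right)} + V{\left(13 \right)}\right)^{2} = \left(\left(12 + 3 \cdot 0\right) + i \sqrt{3}\right)^{2} = \left(\left(12 + 0\right) + i \sqrt{3}\right)^{2} = \left(12 + i \sqrt{3}\right)^{2}$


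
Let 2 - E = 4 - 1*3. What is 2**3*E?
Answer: 8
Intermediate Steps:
E = 1 (E = 2 - (4 - 1*3) = 2 - (4 - 3) = 2 - 1*1 = 2 - 1 = 1)
2**3*E = 2**3*1 = 8*1 = 8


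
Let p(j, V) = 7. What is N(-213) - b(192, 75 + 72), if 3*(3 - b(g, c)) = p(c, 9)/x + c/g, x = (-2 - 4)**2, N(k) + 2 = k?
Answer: -376151/1728 ≈ -217.68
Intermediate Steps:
N(k) = -2 + k
x = 36 (x = (-6)**2 = 36)
b(g, c) = 317/108 - c/(3*g) (b(g, c) = 3 - (7/36 + c/g)/3 = 3 + (-7/108 - c/(3*g)) = 317/108 - c/(3*g))
N(-213) - b(192, 75 + 72) = (-2 - 213) - (317/108 - 1/3*(75 + 72)/192) = -215 - (317/108 - 1/3*147*1/192) = -215 - (317/108 - 49/192) = -215 - 1*4631/1728 = -215 - 4631/1728 = -376151/1728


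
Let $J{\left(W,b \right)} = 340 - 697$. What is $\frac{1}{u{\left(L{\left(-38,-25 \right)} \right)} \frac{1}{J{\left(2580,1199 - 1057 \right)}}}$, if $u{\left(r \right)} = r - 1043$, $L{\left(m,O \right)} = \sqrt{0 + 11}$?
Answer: $\frac{372351}{1087838} + \frac{357 \sqrt{11}}{1087838} \approx 0.34337$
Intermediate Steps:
$J{\left(W,b \right)} = -357$
$L{\left(m,O \right)} = \sqrt{11}$
$u{\left(r \right)} = -1043 + r$
$\frac{1}{u{\left(L{\left(-38,-25 \right)} \right)} \frac{1}{J{\left(2580,1199 - 1057 \right)}}} = \frac{1}{\left(-1043 + \sqrt{11}\right) \frac{1}{-357}} = \frac{1}{\left(-1043 + \sqrt{11}\right) \left(- \frac{1}{357}\right)} = \frac{1}{\frac{149}{51} - \frac{\sqrt{11}}{357}}$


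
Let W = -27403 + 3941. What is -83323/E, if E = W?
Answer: 83323/23462 ≈ 3.5514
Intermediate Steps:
W = -23462
E = -23462
-83323/E = -83323/(-23462) = -83323*(-1/23462) = 83323/23462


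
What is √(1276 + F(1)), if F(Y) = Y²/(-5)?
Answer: √31895/5 ≈ 35.718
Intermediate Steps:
F(Y) = -Y²/5
√(1276 + F(1)) = √(1276 - ⅕*1²) = √(1276 - ⅕*1) = √(1276 - ⅕) = √(6379/5) = √31895/5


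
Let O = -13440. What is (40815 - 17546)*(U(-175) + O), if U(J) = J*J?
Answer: 399877765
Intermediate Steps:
U(J) = J²
(40815 - 17546)*(U(-175) + O) = (40815 - 17546)*((-175)² - 13440) = 23269*(30625 - 13440) = 23269*17185 = 399877765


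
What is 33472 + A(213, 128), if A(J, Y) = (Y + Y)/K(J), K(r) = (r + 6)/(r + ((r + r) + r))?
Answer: 2516160/73 ≈ 34468.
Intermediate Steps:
K(r) = (6 + r)/(4*r) (K(r) = (6 + r)/(r + (2*r + r)) = (6 + r)/(r + 3*r) = (6 + r)/((4*r)) = (6 + r)*(1/(4*r)) = (6 + r)/(4*r))
A(J, Y) = 8*J*Y/(6 + J) (A(J, Y) = (Y + Y)/(((6 + J)/(4*J))) = (2*Y)*(4*J/(6 + J)) = 8*J*Y/(6 + J))
33472 + A(213, 128) = 33472 + 8*213*128/(6 + 213) = 33472 + 8*213*128/219 = 33472 + 8*213*128*(1/219) = 33472 + 72704/73 = 2516160/73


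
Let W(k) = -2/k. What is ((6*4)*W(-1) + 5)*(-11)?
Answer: -583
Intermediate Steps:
((6*4)*W(-1) + 5)*(-11) = ((6*4)*(-2/(-1)) + 5)*(-11) = (24*(-2*(-1)) + 5)*(-11) = (24*2 + 5)*(-11) = (48 + 5)*(-11) = 53*(-11) = -583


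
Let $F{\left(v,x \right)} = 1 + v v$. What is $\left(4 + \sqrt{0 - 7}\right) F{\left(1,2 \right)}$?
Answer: $8 + 2 i \sqrt{7} \approx 8.0 + 5.2915 i$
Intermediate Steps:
$F{\left(v,x \right)} = 1 + v^{2}$
$\left(4 + \sqrt{0 - 7}\right) F{\left(1,2 \right)} = \left(4 + \sqrt{0 - 7}\right) \left(1 + 1^{2}\right) = \left(4 + \sqrt{-7}\right) \left(1 + 1\right) = \left(4 + i \sqrt{7}\right) 2 = 8 + 2 i \sqrt{7}$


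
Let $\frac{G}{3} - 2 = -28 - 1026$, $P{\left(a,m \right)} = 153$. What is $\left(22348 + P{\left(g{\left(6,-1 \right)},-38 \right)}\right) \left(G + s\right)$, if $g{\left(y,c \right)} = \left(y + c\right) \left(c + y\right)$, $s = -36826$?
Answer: $-899634982$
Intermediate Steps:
$g{\left(y,c \right)} = \left(c + y\right)^{2}$ ($g{\left(y,c \right)} = \left(c + y\right) \left(c + y\right) = \left(c + y\right)^{2}$)
$G = -3156$ ($G = 6 + 3 \left(-28 - 1026\right) = 6 + 3 \left(-1054\right) = 6 - 3162 = -3156$)
$\left(22348 + P{\left(g{\left(6,-1 \right)},-38 \right)}\right) \left(G + s\right) = \left(22348 + 153\right) \left(-3156 - 36826\right) = 22501 \left(-39982\right) = -899634982$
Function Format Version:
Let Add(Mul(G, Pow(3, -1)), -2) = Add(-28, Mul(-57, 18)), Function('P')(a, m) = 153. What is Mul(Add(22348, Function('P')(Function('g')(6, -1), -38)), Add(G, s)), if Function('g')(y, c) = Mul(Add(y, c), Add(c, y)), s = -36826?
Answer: -899634982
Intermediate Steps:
Function('g')(y, c) = Pow(Add(c, y), 2) (Function('g')(y, c) = Mul(Add(c, y), Add(c, y)) = Pow(Add(c, y), 2))
G = -3156 (G = Add(6, Mul(3, Add(-28, Mul(-57, 18)))) = Add(6, Mul(3, Add(-28, -1026))) = Add(6, Mul(3, -1054)) = Add(6, -3162) = -3156)
Mul(Add(22348, Function('P')(Function('g')(6, -1), -38)), Add(G, s)) = Mul(Add(22348, 153), Add(-3156, -36826)) = Mul(22501, -39982) = -899634982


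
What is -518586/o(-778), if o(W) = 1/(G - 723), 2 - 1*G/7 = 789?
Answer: 3231827952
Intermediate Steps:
G = -5509 (G = 14 - 7*789 = 14 - 5523 = -5509)
o(W) = -1/6232 (o(W) = 1/(-5509 - 723) = 1/(-6232) = -1/6232)
-518586/o(-778) = -518586/(-1/6232) = -518586*(-6232) = 3231827952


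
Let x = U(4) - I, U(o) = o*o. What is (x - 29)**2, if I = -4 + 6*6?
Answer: 2025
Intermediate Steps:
U(o) = o**2
I = 32 (I = -4 + 36 = 32)
x = -16 (x = 4**2 - 1*32 = 16 - 32 = -16)
(x - 29)**2 = (-16 - 29)**2 = (-45)**2 = 2025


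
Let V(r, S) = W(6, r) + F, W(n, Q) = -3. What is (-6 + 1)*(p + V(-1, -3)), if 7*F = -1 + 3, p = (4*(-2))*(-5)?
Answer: -1305/7 ≈ -186.43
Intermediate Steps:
p = 40 (p = -8*(-5) = 40)
F = 2/7 (F = (-1 + 3)/7 = (⅐)*2 = 2/7 ≈ 0.28571)
V(r, S) = -19/7 (V(r, S) = -3 + 2/7 = -19/7)
(-6 + 1)*(p + V(-1, -3)) = (-6 + 1)*(40 - 19/7) = -5*261/7 = -1305/7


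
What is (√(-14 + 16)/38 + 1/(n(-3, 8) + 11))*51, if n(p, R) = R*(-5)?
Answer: -51/29 + 51*√2/38 ≈ 0.13940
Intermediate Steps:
n(p, R) = -5*R
(√(-14 + 16)/38 + 1/(n(-3, 8) + 11))*51 = (√(-14 + 16)/38 + 1/(-5*8 + 11))*51 = (√2*(1/38) + 1/(-40 + 11))*51 = (√2/38 + 1/(-29))*51 = (√2/38 - 1/29)*51 = (-1/29 + √2/38)*51 = -51/29 + 51*√2/38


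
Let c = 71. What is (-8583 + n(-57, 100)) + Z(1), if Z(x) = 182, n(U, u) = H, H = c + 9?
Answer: -8321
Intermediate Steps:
H = 80 (H = 71 + 9 = 80)
n(U, u) = 80
(-8583 + n(-57, 100)) + Z(1) = (-8583 + 80) + 182 = -8503 + 182 = -8321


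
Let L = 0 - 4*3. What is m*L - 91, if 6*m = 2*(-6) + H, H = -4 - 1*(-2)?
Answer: -63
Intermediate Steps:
H = -2 (H = -4 + 2 = -2)
L = -12 (L = 0 - 12 = -12)
m = -7/3 (m = (2*(-6) - 2)/6 = (-12 - 2)/6 = (⅙)*(-14) = -7/3 ≈ -2.3333)
m*L - 91 = -7/3*(-12) - 91 = 28 - 91 = -63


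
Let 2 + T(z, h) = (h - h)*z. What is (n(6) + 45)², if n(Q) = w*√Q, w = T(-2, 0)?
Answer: 2049 - 180*√6 ≈ 1608.1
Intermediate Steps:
T(z, h) = -2 (T(z, h) = -2 + (h - h)*z = -2 + 0*z = -2 + 0 = -2)
w = -2
n(Q) = -2*√Q
(n(6) + 45)² = (-2*√6 + 45)² = (45 - 2*√6)²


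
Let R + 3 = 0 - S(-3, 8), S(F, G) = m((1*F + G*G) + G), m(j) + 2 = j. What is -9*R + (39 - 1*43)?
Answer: 626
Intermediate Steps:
m(j) = -2 + j
S(F, G) = -2 + F + G + G² (S(F, G) = -2 + ((1*F + G*G) + G) = -2 + ((F + G²) + G) = -2 + (F + G + G²) = -2 + F + G + G²)
R = -70 (R = -3 + (0 - (-2 - 3 + 8 + 8²)) = -3 + (0 - (-2 - 3 + 8 + 64)) = -3 + (0 - 1*67) = -3 + (0 - 67) = -3 - 67 = -70)
-9*R + (39 - 1*43) = -9*(-70) + (39 - 1*43) = 630 + (39 - 43) = 630 - 4 = 626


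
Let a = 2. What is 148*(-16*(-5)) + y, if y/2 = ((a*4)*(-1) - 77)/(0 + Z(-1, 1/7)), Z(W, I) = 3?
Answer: 35350/3 ≈ 11783.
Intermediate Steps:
y = -170/3 (y = 2*(((2*4)*(-1) - 77)/(0 + 3)) = 2*((8*(-1) - 77)/3) = 2*((-8 - 77)*(⅓)) = 2*(-85*⅓) = 2*(-85/3) = -170/3 ≈ -56.667)
148*(-16*(-5)) + y = 148*(-16*(-5)) - 170/3 = 148*80 - 170/3 = 11840 - 170/3 = 35350/3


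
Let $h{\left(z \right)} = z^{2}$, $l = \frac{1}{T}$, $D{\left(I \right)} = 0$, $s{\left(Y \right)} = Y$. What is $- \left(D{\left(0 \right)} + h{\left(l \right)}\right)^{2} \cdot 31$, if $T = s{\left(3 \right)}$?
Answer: $- \frac{31}{81} \approx -0.38272$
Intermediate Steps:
$T = 3$
$l = \frac{1}{3} \approx 0.33333$
$- \left(D{\left(0 \right)} + h{\left(l \right)}\right)^{2} \cdot 31 = - \left(0 + \left(\frac{1}{3}\right)^{2}\right)^{2} \cdot 31 = - \left(0 + \frac{1}{9}\right)^{2} \cdot 31 = - \frac{31}{81}$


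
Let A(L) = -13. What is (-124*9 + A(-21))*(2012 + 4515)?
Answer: -7368983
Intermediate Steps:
(-124*9 + A(-21))*(2012 + 4515) = (-124*9 - 13)*(2012 + 4515) = (-1116 - 13)*6527 = -1129*6527 = -7368983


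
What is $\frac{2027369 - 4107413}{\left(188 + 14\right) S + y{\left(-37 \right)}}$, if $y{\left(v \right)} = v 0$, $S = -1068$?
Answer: $\frac{173337}{17978} \approx 9.6416$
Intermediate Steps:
$y{\left(v \right)} = 0$
$\frac{2027369 - 4107413}{\left(188 + 14\right) S + y{\left(-37 \right)}} = \frac{2027369 - 4107413}{\left(188 + 14\right) \left(-1068\right) + 0} = - \frac{2080044}{202 \left(-1068\right) + 0} = - \frac{2080044}{-215736 + 0} = - \frac{2080044}{-215736} = \left(-2080044\right) \left(- \frac{1}{215736}\right) = \frac{173337}{17978}$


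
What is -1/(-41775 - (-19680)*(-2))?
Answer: 1/81135 ≈ 1.2325e-5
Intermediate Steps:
-1/(-41775 - (-19680)*(-2)) = -1/(-41775 - 1640*24) = -1/(-41775 - 39360) = -1/(-81135) = -1*(-1/81135) = 1/81135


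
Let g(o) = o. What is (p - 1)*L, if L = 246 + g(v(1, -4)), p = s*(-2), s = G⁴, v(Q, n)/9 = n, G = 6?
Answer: -544530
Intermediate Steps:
v(Q, n) = 9*n
s = 1296 (s = 6⁴ = 1296)
p = -2592 (p = 1296*(-2) = -2592)
L = 210 (L = 246 + 9*(-4) = 246 - 36 = 210)
(p - 1)*L = (-2592 - 1)*210 = -2593*210 = -544530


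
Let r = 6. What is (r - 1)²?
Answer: 25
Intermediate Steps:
(r - 1)² = (6 - 1)² = 5² = 25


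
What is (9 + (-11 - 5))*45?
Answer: -315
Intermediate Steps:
(9 + (-11 - 5))*45 = (9 - 16)*45 = -7*45 = -315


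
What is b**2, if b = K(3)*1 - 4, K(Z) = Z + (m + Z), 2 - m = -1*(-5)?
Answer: 1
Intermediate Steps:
m = -3 (m = 2 - (-1)*(-5) = 2 - 1*5 = 2 - 5 = -3)
K(Z) = -3 + 2*Z (K(Z) = Z + (-3 + Z) = -3 + 2*Z)
b = -1 (b = (-3 + 2*3)*1 - 4 = (-3 + 6)*1 - 4 = 3*1 - 4 = 3 - 4 = -1)
b**2 = (-1)**2 = 1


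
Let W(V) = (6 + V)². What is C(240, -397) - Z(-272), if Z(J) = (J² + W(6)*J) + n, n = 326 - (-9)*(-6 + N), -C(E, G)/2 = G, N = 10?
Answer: -34384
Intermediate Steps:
C(E, G) = -2*G
n = 362 (n = 326 - (-9)*(-6 + 10) = 326 - (-9)*4 = 326 - 1*(-36) = 326 + 36 = 362)
Z(J) = 362 + J² + 144*J (Z(J) = (J² + (6 + 6)²*J) + 362 = (J² + 12²*J) + 362 = (J² + 144*J) + 362 = 362 + J² + 144*J)
C(240, -397) - Z(-272) = -2*(-397) - (362 + (-272)² + 144*(-272)) = 794 - (362 + 73984 - 39168) = 794 - 1*35178 = 794 - 35178 = -34384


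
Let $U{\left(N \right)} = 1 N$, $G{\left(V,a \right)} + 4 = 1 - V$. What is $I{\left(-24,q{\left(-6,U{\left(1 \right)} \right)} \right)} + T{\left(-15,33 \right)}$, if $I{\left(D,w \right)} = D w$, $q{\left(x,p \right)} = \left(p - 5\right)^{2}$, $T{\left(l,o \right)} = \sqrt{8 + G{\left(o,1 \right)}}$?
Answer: $-384 + 2 i \sqrt{7} \approx -384.0 + 5.2915 i$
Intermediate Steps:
$G{\left(V,a \right)} = -3 - V$ ($G{\left(V,a \right)} = -4 - \left(-1 + V\right) = -3 - V$)
$U{\left(N \right)} = N$
$T{\left(l,o \right)} = \sqrt{5 - o}$ ($T{\left(l,o \right)} = \sqrt{8 - \left(3 + o\right)} = \sqrt{5 - o}$)
$q{\left(x,p \right)} = \left(-5 + p\right)^{2}$
$I{\left(-24,q{\left(-6,U{\left(1 \right)} \right)} \right)} + T{\left(-15,33 \right)} = - 24 \left(-5 + 1\right)^{2} + \sqrt{5 - 33} = - 24 \left(-4\right)^{2} + \sqrt{5 - 33} = \left(-24\right) 16 + \sqrt{-28} = -384 + 2 i \sqrt{7}$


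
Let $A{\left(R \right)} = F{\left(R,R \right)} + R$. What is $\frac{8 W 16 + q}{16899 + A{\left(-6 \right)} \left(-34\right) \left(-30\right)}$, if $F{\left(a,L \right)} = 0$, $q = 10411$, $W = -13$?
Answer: $\frac{8747}{10779} \approx 0.81149$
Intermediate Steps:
$A{\left(R \right)} = R$ ($A{\left(R \right)} = 0 + R = R$)
$\frac{8 W 16 + q}{16899 + A{\left(-6 \right)} \left(-34\right) \left(-30\right)} = \frac{8 \left(-13\right) 16 + 10411}{16899 + \left(-6\right) \left(-34\right) \left(-30\right)} = \frac{\left(-104\right) 16 + 10411}{16899 + 204 \left(-30\right)} = \frac{-1664 + 10411}{16899 - 6120} = \frac{8747}{10779}$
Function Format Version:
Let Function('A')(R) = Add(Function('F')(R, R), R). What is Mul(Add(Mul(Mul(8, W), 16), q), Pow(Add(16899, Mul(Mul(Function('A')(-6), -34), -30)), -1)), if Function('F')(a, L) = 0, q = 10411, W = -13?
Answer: Rational(8747, 10779) ≈ 0.81149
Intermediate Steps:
Function('A')(R) = R (Function('A')(R) = Add(0, R) = R)
Mul(Add(Mul(Mul(8, W), 16), q), Pow(Add(16899, Mul(Mul(Function('A')(-6), -34), -30)), -1)) = Mul(Add(Mul(Mul(8, -13), 16), 10411), Pow(Add(16899, Mul(Mul(-6, -34), -30)), -1)) = Mul(Add(Mul(-104, 16), 10411), Pow(Add(16899, Mul(204, -30)), -1)) = Mul(Add(-1664, 10411), Pow(Add(16899, -6120), -1)) = Mul(8747, Pow(10779, -1)) = Mul(8747, Rational(1, 10779)) = Rational(8747, 10779)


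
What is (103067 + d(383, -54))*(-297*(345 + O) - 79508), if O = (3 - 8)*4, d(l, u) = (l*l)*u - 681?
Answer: 1376370341060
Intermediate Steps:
d(l, u) = -681 + u*l² (d(l, u) = l²*u - 681 = u*l² - 681 = -681 + u*l²)
O = -20 (O = -5*4 = -20)
(103067 + d(383, -54))*(-297*(345 + O) - 79508) = (103067 + (-681 - 54*383²))*(-297*(345 - 20) - 79508) = (103067 + (-681 - 54*146689))*(-297*325 - 79508) = (103067 + (-681 - 7921206))*(-96525 - 79508) = (103067 - 7921887)*(-176033) = -7818820*(-176033) = 1376370341060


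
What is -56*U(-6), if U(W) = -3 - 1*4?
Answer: 392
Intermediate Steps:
U(W) = -7 (U(W) = -3 - 4 = -7)
-56*U(-6) = -56*(-7) = 392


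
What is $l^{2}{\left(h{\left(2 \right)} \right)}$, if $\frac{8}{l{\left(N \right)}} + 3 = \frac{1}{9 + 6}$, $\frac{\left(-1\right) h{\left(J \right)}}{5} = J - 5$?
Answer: $\frac{900}{121} \approx 7.438$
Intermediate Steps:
$h{\left(J \right)} = 25 - 5 J$ ($h{\left(J \right)} = - 5 \left(J - 5\right) = - 5 \left(-5 + J\right) = 25 - 5 J$)
$l{\left(N \right)} = - \frac{30}{11}$ ($l{\left(N \right)} = \frac{8}{-3 + \frac{1}{9 + 6}} = \frac{8}{-3 + \frac{1}{15}} = \frac{8}{- \frac{44}{15}} = 8 \left(- \frac{15}{44}\right) = - \frac{30}{11}$)
$l^{2}{\left(h{\left(2 \right)} \right)} = \left(- \frac{30}{11}\right)^{2} = \frac{900}{121}$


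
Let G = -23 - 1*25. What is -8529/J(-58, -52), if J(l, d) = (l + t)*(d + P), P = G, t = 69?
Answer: 8529/1100 ≈ 7.7536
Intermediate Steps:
G = -48 (G = -23 - 25 = -48)
P = -48
J(l, d) = (-48 + d)*(69 + l) (J(l, d) = (l + 69)*(d - 48) = (69 + l)*(-48 + d) = (-48 + d)*(69 + l))
-8529/J(-58, -52) = -8529/(-3312 - 48*(-58) + 69*(-52) - 52*(-58)) = -8529/(-3312 + 2784 - 3588 + 3016) = -8529/(-1100) = -8529*(-1/1100) = 8529/1100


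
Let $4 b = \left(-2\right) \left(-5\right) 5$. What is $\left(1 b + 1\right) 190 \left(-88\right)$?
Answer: $-225720$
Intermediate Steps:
$b = \frac{25}{2}$ ($b = \frac{\left(-2\right) \left(-5\right) 5}{4} = \frac{10 \cdot 5}{4} = \frac{1}{4} \cdot 50 = \frac{25}{2} \approx 12.5$)
$\left(1 b + 1\right) 190 \left(-88\right) = \left(1 \cdot \frac{25}{2} + 1\right) 190 \left(-88\right) = \left(\frac{25}{2} + 1\right) 190 \left(-88\right) = \frac{27}{2} \cdot 190 \left(-88\right) = 2565 \left(-88\right) = -225720$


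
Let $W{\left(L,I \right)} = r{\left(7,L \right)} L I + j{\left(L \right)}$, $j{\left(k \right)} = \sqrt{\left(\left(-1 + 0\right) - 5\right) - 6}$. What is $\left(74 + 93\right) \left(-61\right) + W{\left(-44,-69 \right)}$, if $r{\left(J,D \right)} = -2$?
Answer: $-16259 + 2 i \sqrt{3} \approx -16259.0 + 3.4641 i$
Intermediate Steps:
$j{\left(k \right)} = 2 i \sqrt{3}$ ($j{\left(k \right)} = \sqrt{\left(-1 - 5\right) - 6} = \sqrt{-6 - 6} = \sqrt{-12} = 2 i \sqrt{3}$)
$W{\left(L,I \right)} = - 2 I L + 2 i \sqrt{3}$ ($W{\left(L,I \right)} = - 2 L I + 2 i \sqrt{3} = - 2 I L + 2 i \sqrt{3}$)
$\left(74 + 93\right) \left(-61\right) + W{\left(-44,-69 \right)} = \left(74 + 93\right) \left(-61\right) + \left(\left(-2\right) \left(-69\right) \left(-44\right) + 2 i \sqrt{3}\right) = 167 \left(-61\right) - \left(6072 - 2 i \sqrt{3}\right) = -10187 - \left(6072 - 2 i \sqrt{3}\right) = -16259 + 2 i \sqrt{3}$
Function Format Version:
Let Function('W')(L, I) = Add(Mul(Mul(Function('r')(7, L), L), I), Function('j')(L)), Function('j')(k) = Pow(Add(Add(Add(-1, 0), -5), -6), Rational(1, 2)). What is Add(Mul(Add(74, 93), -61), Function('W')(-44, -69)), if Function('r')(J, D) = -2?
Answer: Add(-16259, Mul(2, I, Pow(3, Rational(1, 2)))) ≈ Add(-16259., Mul(3.4641, I))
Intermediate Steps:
Function('j')(k) = Mul(2, I, Pow(3, Rational(1, 2))) (Function('j')(k) = Pow(Add(Add(-1, -5), -6), Rational(1, 2)) = Pow(Add(-6, -6), Rational(1, 2)) = Pow(-12, Rational(1, 2)) = Mul(2, I, Pow(3, Rational(1, 2))))
Function('W')(L, I) = Add(Mul(-2, I, L), Mul(2, I, Pow(3, Rational(1, 2)))) (Function('W')(L, I) = Add(Mul(Mul(-2, L), I), Mul(2, I, Pow(3, Rational(1, 2)))) = Add(Mul(-2, I, L), Mul(2, I, Pow(3, Rational(1, 2)))))
Add(Mul(Add(74, 93), -61), Function('W')(-44, -69)) = Add(Mul(Add(74, 93), -61), Add(Mul(-2, -69, -44), Mul(2, I, Pow(3, Rational(1, 2))))) = Add(Mul(167, -61), Add(-6072, Mul(2, I, Pow(3, Rational(1, 2))))) = Add(-10187, Add(-6072, Mul(2, I, Pow(3, Rational(1, 2))))) = Add(-16259, Mul(2, I, Pow(3, Rational(1, 2))))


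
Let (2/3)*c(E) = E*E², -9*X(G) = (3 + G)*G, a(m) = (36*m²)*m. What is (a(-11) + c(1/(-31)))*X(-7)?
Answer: 13323011870/89373 ≈ 1.4907e+5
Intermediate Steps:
a(m) = 36*m³
X(G) = -G*(3 + G)/9 (X(G) = -(3 + G)*G/9 = -G*(3 + G)/9)
c(E) = 3*E³/2 (c(E) = 3*(E*E²)/2 = 3*E³/2)
(a(-11) + c(1/(-31)))*X(-7) = (36*(-11)³ + 3*(1/(-31))³/2)*(-⅑*(-7)*(3 - 7)) = (36*(-1331) + 3*(-1/31)³/2)*(-⅑*(-7)*(-4)) = (-47916 + (3/2)*(-1/29791))*(-28/9) = (-47916 - 3/59582)*(-28/9) = -2854931115/59582*(-28/9) = 13323011870/89373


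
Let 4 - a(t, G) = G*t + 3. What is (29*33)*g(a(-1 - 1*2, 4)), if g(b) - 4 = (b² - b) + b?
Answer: 165561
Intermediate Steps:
a(t, G) = 1 - G*t (a(t, G) = 4 - (G*t + 3) = 4 - (3 + G*t) = 4 + (-3 - G*t) = 1 - G*t)
g(b) = 4 + b² (g(b) = 4 + ((b² - b) + b) = 4 + b²)
(29*33)*g(a(-1 - 1*2, 4)) = (29*33)*(4 + (1 - 1*4*(-1 - 1*2))²) = 957*(4 + (1 - 1*4*(-1 - 2))²) = 957*(4 + (1 - 1*4*(-3))²) = 957*(4 + (1 + 12)²) = 957*(4 + 13²) = 957*(4 + 169) = 957*173 = 165561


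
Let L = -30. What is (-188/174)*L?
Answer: 940/29 ≈ 32.414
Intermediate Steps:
(-188/174)*L = -188/174*(-30) = -188*1/174*(-30) = -94/87*(-30) = 940/29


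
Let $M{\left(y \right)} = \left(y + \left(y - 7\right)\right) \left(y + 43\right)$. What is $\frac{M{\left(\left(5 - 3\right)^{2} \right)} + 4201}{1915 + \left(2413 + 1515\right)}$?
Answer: $\frac{4248}{5843} \approx 0.72702$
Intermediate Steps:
$M{\left(y \right)} = \left(-7 + 2 y\right) \left(43 + y\right)$ ($M{\left(y \right)} = \left(y + \left(y - 7\right)\right) \left(43 + y\right) = \left(y + \left(-7 + y\right)\right) \left(43 + y\right) = \left(-7 + 2 y\right) \left(43 + y\right)$)
$\frac{M{\left(\left(5 - 3\right)^{2} \right)} + 4201}{1915 + \left(2413 + 1515\right)} = \frac{\left(-301 + 2 \left(\left(5 - 3\right)^{2}\right)^{2} + 79 \left(5 - 3\right)^{2}\right) + 4201}{1915 + \left(2413 + 1515\right)} = \frac{\left(-301 + 2 \left(2^{2}\right)^{2} + 79 \cdot 2^{2}\right) + 4201}{1915 + 3928} = \frac{\left(-301 + 2 \cdot 4^{2} + 79 \cdot 4\right) + 4201}{5843} = \left(\left(-301 + 2 \cdot 16 + 316\right) + 4201\right) \frac{1}{5843} = \left(\left(-301 + 32 + 316\right) + 4201\right) \frac{1}{5843} = \left(47 + 4201\right) \frac{1}{5843} = 4248 \cdot \frac{1}{5843} = \frac{4248}{5843}$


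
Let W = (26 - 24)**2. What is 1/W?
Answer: 1/4 ≈ 0.25000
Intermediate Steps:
W = 4 (W = 2**2 = 4)
1/W = 1/4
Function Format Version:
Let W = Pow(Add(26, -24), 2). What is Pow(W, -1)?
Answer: Rational(1, 4) ≈ 0.25000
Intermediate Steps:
W = 4 (W = Pow(2, 2) = 4)
Pow(W, -1) = Pow(4, -1) = Rational(1, 4)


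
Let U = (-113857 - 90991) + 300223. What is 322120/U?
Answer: 64424/19075 ≈ 3.3774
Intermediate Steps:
U = 95375 (U = -204848 + 300223 = 95375)
322120/U = 322120/95375 = 322120*(1/95375) = 64424/19075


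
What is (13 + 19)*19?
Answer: 608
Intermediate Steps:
(13 + 19)*19 = 32*19 = 608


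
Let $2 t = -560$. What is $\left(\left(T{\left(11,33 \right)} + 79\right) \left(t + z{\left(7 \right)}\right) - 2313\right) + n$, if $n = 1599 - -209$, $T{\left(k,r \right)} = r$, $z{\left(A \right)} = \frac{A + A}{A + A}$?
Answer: $-31753$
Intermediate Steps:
$z{\left(A \right)} = 1$ ($z{\left(A \right)} = \frac{2 A}{2 A} = 2 A \frac{1}{2 A} = 1$)
$t = -280$ ($t = \frac{1}{2} \left(-560\right) = -280$)
$n = 1808$ ($n = 1599 + 209 = 1808$)
$\left(\left(T{\left(11,33 \right)} + 79\right) \left(t + z{\left(7 \right)}\right) - 2313\right) + n = \left(\left(33 + 79\right) \left(-280 + 1\right) - 2313\right) + 1808 = \left(112 \left(-279\right) - 2313\right) + 1808 = \left(-31248 - 2313\right) + 1808 = -33561 + 1808 = -31753$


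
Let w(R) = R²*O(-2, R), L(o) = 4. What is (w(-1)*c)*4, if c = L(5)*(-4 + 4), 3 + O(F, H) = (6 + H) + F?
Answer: 0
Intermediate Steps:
O(F, H) = 3 + F + H (O(F, H) = -3 + ((6 + H) + F) = -3 + (6 + F + H) = 3 + F + H)
c = 0 (c = 4*(-4 + 4) = 4*0 = 0)
w(R) = R²*(1 + R) (w(R) = R²*(3 - 2 + R) = R²*(1 + R))
(w(-1)*c)*4 = (((-1)²*(1 - 1))*0)*4 = ((1*0)*0)*4 = (0*0)*4 = 0*4 = 0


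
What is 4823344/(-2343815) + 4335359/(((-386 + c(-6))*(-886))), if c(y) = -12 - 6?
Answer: 8434792409849/838954516360 ≈ 10.054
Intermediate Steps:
c(y) = -18
4823344/(-2343815) + 4335359/(((-386 + c(-6))*(-886))) = 4823344/(-2343815) + 4335359/(((-386 - 18)*(-886))) = 4823344*(-1/2343815) + 4335359/((-404*(-886))) = -4823344/2343815 + 4335359/357944 = 8434792409849/838954516360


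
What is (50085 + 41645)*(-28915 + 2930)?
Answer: -2383604050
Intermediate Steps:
(50085 + 41645)*(-28915 + 2930) = 91730*(-25985) = -2383604050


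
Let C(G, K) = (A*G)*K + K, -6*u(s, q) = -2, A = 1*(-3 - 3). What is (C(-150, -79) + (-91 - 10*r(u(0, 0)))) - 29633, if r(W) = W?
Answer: -302719/3 ≈ -1.0091e+5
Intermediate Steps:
A = -6 (A = 1*(-6) = -6)
u(s, q) = 1/3 (u(s, q) = -1/6*(-2) = 1/3)
C(G, K) = K - 6*G*K (C(G, K) = (-6*G)*K + K = -6*G*K + K = K - 6*G*K)
(C(-150, -79) + (-91 - 10*r(u(0, 0)))) - 29633 = (-79*(1 - 6*(-150)) + (-91 - 10*1/3)) - 29633 = (-79*(1 + 900) + (-91 - 10/3)) - 29633 = (-79*901 - 283/3) - 29633 = (-71179 - 283/3) - 29633 = -213820/3 - 29633 = -302719/3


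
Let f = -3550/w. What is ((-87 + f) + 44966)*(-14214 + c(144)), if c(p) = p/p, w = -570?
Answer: -36363363554/57 ≈ -6.3795e+8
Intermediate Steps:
f = 355/57 (f = -3550/(-570) = -3550*(-1/570) = 355/57 ≈ 6.2281)
c(p) = 1
((-87 + f) + 44966)*(-14214 + c(144)) = ((-87 + 355/57) + 44966)*(-14214 + 1) = (-4604/57 + 44966)*(-14213) = (2558458/57)*(-14213) = -36363363554/57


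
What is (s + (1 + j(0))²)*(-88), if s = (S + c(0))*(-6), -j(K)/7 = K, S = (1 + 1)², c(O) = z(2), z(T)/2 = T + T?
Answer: 6248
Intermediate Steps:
z(T) = 4*T (z(T) = 2*(T + T) = 2*(2*T) = 4*T)
c(O) = 8 (c(O) = 4*2 = 8)
S = 4 (S = 2² = 4)
j(K) = -7*K
s = -72 (s = (4 + 8)*(-6) = 12*(-6) = -72)
(s + (1 + j(0))²)*(-88) = (-72 + (1 - 7*0)²)*(-88) = (-72 + (1 + 0)²)*(-88) = (-72 + 1²)*(-88) = (-72 + 1)*(-88) = -71*(-88) = 6248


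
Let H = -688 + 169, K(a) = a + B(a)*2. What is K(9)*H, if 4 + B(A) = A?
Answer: -9861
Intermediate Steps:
B(A) = -4 + A
K(a) = -8 + 3*a (K(a) = a + (-4 + a)*2 = a + (-8 + 2*a) = -8 + 3*a)
H = -519
K(9)*H = (-8 + 3*9)*(-519) = (-8 + 27)*(-519) = 19*(-519) = -9861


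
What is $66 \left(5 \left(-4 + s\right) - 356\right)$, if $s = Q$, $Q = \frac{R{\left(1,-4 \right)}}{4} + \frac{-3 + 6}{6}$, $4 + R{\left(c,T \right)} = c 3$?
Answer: $- \frac{49467}{2} \approx -24734.0$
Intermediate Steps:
$R{\left(c,T \right)} = -4 + 3 c$ ($R{\left(c,T \right)} = -4 + c 3 = -4 + 3 c$)
$Q = \frac{1}{4}$ ($Q = \frac{-4 + 3 \cdot 1}{4} + \frac{-3 + 6}{6} = \left(-4 + 3\right) \frac{1}{4} + 3 \cdot \frac{1}{6} = \left(-1\right) \frac{1}{4} + \frac{1}{2} = - \frac{1}{4} + \frac{1}{2} = \frac{1}{4} \approx 0.25$)
$s = \frac{1}{4} \approx 0.25$
$66 \left(5 \left(-4 + s\right) - 356\right) = 66 \left(5 \left(-4 + \frac{1}{4}\right) - 356\right) = 66 \left(5 \left(- \frac{15}{4}\right) - 356\right) = 66 \left(- \frac{75}{4} - 356\right) = 66 \left(- \frac{1499}{4}\right) = - \frac{49467}{2}$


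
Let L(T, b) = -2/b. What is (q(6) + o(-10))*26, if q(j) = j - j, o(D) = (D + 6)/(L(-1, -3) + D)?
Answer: 78/7 ≈ 11.143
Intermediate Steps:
o(D) = (6 + D)/(2/3 + D) (o(D) = (D + 6)/(-2/(-3) + D) = (6 + D)/(-2*(-1/3) + D) = (6 + D)/(2/3 + D))
q(j) = 0
(q(6) + o(-10))*26 = (0 + 3*(6 - 10)/(2 + 3*(-10)))*26 = (0 + 3*(-4)/(2 - 30))*26 = (0 + 3*(-4)/(-28))*26 = (0 + 3*(-1/28)*(-4))*26 = (0 + 3/7)*26 = (3/7)*26 = 78/7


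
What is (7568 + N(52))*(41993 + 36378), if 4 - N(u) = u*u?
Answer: 381510028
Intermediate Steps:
N(u) = 4 - u² (N(u) = 4 - u*u = 4 - u²)
(7568 + N(52))*(41993 + 36378) = (7568 + (4 - 1*52²))*(41993 + 36378) = (7568 + (4 - 1*2704))*78371 = (7568 + (4 - 2704))*78371 = (7568 - 2700)*78371 = 4868*78371 = 381510028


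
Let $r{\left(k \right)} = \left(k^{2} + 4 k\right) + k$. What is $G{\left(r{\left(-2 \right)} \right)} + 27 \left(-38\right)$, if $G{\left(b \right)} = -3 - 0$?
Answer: $-1029$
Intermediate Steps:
$r{\left(k \right)} = k^{2} + 5 k$
$G{\left(b \right)} = -3$ ($G{\left(b \right)} = -3 + 0 = -3$)
$G{\left(r{\left(-2 \right)} \right)} + 27 \left(-38\right) = -3 + 27 \left(-38\right) = -3 - 1026 = -1029$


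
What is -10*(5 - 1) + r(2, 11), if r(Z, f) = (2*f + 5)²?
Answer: 689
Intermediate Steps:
r(Z, f) = (5 + 2*f)²
-10*(5 - 1) + r(2, 11) = -10*(5 - 1) + (5 + 2*11)² = -10*4 + (5 + 22)² = -40 + 27² = -40 + 729 = 689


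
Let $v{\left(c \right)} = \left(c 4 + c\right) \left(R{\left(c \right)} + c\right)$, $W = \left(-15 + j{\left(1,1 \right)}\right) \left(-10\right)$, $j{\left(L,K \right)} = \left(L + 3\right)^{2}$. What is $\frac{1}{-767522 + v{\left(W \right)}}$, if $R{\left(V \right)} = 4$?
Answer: $- \frac{1}{767222} \approx -1.3034 \cdot 10^{-6}$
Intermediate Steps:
$j{\left(L,K \right)} = \left(3 + L\right)^{2}$
$W = -10$ ($W = \left(-15 + \left(3 + 1\right)^{2}\right) \left(-10\right) = \left(-15 + 4^{2}\right) \left(-10\right) = \left(-15 + 16\right) \left(-10\right) = 1 \left(-10\right) = -10$)
$v{\left(c \right)} = 5 c \left(4 + c\right)$ ($v{\left(c \right)} = \left(c 4 + c\right) \left(4 + c\right) = \left(4 c + c\right) \left(4 + c\right) = 5 c \left(4 + c\right)$)
$\frac{1}{-767522 + v{\left(W \right)}} = \frac{1}{-767522 + 5 \left(-10\right) \left(4 - 10\right)} = \frac{1}{-767522 + 5 \left(-10\right) \left(-6\right)} = \frac{1}{-767522 + 300} = \frac{1}{-767222} = - \frac{1}{767222}$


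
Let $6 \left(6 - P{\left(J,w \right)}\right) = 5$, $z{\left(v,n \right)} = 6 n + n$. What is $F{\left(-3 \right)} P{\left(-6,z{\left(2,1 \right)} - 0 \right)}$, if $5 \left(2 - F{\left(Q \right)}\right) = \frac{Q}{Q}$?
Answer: $\frac{93}{10} \approx 9.3$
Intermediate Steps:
$z{\left(v,n \right)} = 7 n$
$F{\left(Q \right)} = \frac{9}{5}$ ($F{\left(Q \right)} = 2 - \frac{Q \frac{1}{Q}}{5} = 2 - \frac{1}{5} = \frac{9}{5}$)
$P{\left(J,w \right)} = \frac{31}{6}$ ($P{\left(J,w \right)} = 6 - \frac{5}{6} = \frac{31}{6}$)
$F{\left(-3 \right)} P{\left(-6,z{\left(2,1 \right)} - 0 \right)} = \frac{9}{5} \cdot \frac{31}{6} = \frac{93}{10}$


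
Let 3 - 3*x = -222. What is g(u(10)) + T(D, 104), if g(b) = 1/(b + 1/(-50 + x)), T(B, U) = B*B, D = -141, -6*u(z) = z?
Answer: 2425407/122 ≈ 19880.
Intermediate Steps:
x = 75 (x = 1 - ⅓*(-222) = 1 + 74 = 75)
u(z) = -z/6
T(B, U) = B²
g(b) = 1/(1/25 + b) (g(b) = 1/(b + 1/(-50 + 75)) = 1/(b + 1/25) = 1/(1/25 + b))
g(u(10)) + T(D, 104) = 25/(1 + 25*(-⅙*10)) + (-141)² = 25/(1 + 25*(-5/3)) + 19881 = 25/(1 - 125/3) + 19881 = 25/(-122/3) + 19881 = 25*(-3/122) + 19881 = -75/122 + 19881 = 2425407/122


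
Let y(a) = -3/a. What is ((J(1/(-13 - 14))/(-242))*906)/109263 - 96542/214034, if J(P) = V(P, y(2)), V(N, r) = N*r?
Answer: -3829110241765/8489116889946 ≈ -0.45106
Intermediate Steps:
J(P) = -3*P/2 (J(P) = P*(-3/2) = -3*P/2)
((J(1/(-13 - 14))/(-242))*906)/109263 - 96542/214034 = ((-3/(2*(-13 - 14))/(-242))*906)/109263 - 96542/214034 = ((-3/2/(-27)*(-1/242))*906)*(1/109263) - 96542*1/214034 = ((-3/2*(-1/27)*(-1/242))*906)*(1/109263) - 48271/107017 = (((1/18)*(-1/242))*906)*(1/109263) - 48271/107017 = -1/4356*906*(1/109263) - 48271/107017 = -151/726*1/109263 - 48271/107017 = -151/79324938 - 48271/107017 = -3829110241765/8489116889946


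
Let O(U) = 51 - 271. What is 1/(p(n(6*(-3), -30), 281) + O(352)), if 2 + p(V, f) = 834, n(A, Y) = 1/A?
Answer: 1/612 ≈ 0.0016340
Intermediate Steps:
O(U) = -220
p(V, f) = 832 (p(V, f) = -2 + 834 = 832)
1/(p(n(6*(-3), -30), 281) + O(352)) = 1/(832 - 220) = 1/612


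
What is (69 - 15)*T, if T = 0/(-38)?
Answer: 0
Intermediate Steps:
T = 0 (T = 0*(-1/38) = 0)
(69 - 15)*T = (69 - 15)*0 = 54*0 = 0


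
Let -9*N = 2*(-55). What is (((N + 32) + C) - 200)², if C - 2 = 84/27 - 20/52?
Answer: 34703881/1521 ≈ 22817.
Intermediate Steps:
C = 553/117 (C = 2 + (84/27 - 20/52) = 2 + (84*(1/27) - 20*1/52) = 2 + (28/9 - 5/13) = 2 + 319/117 = 553/117 ≈ 4.7265)
N = 110/9 (N = -2*(-55)/9 = -⅑*(-110) = 110/9 ≈ 12.222)
(((N + 32) + C) - 200)² = (((110/9 + 32) + 553/117) - 200)² = ((398/9 + 553/117) - 200)² = (1909/39 - 200)² = (-5891/39)² = 34703881/1521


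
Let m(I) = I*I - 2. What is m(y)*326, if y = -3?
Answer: 2282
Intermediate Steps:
m(I) = -2 + I**2 (m(I) = I**2 - 2 = -2 + I**2)
m(y)*326 = (-2 + (-3)**2)*326 = (-2 + 9)*326 = 7*326 = 2282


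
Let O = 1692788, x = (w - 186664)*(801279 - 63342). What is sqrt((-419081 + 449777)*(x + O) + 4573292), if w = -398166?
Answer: 2*I*sqrt(3311837505280105) ≈ 1.151e+8*I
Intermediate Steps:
x = -431567695710 (x = (-398166 - 186664)*(801279 - 63342) = -584830*737937 = -431567695710)
sqrt((-419081 + 449777)*(x + O) + 4573292) = sqrt((-419081 + 449777)*(-431567695710 + 1692788) + 4573292) = sqrt(30696*(-431566002922) + 4573292) = sqrt(-13247350025693712 + 4573292) = sqrt(-13247350021120420) = 2*I*sqrt(3311837505280105)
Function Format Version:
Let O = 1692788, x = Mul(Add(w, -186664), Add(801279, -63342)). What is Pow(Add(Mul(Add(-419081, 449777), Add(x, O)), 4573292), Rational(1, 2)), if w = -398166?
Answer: Mul(2, I, Pow(3311837505280105, Rational(1, 2))) ≈ Mul(1.1510e+8, I)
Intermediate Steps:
x = -431567695710 (x = Mul(Add(-398166, -186664), Add(801279, -63342)) = Mul(-584830, 737937) = -431567695710)
Pow(Add(Mul(Add(-419081, 449777), Add(x, O)), 4573292), Rational(1, 2)) = Pow(Add(Mul(Add(-419081, 449777), Add(-431567695710, 1692788)), 4573292), Rational(1, 2)) = Pow(Add(Mul(30696, -431566002922), 4573292), Rational(1, 2)) = Pow(Add(-13247350025693712, 4573292), Rational(1, 2)) = Pow(-13247350021120420, Rational(1, 2)) = Mul(2, I, Pow(3311837505280105, Rational(1, 2)))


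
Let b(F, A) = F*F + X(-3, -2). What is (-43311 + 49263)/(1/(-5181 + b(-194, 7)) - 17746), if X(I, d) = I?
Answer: -64384768/191964397 ≈ -0.33540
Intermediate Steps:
b(F, A) = -3 + F² (b(F, A) = F*F - 3 = F² - 3 = -3 + F²)
(-43311 + 49263)/(1/(-5181 + b(-194, 7)) - 17746) = (-43311 + 49263)/(1/(-5181 + (-3 + (-194)²)) - 17746) = 5952/(1/(-5181 + (-3 + 37636)) - 17746) = 5952/(1/(-5181 + 37633) - 17746) = 5952/(1/32452 - 17746) = 5952/(-575893191/32452) = 5952*(-32452/575893191) = -64384768/191964397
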